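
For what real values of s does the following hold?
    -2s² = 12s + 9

Rearrange to standard form: -2s² - 12s - 9 = 0.
Discriminant: (-12)² − 4·(-2)·(-9) = 72.
Quadratic formula: s = (12 ± √72) / (-4).
So s = -3 - 3·√(2)/2 ≈ -5.1213 or s = -3 + 3·√(2)/2 ≈ -0.8787.

s = -5.1213 or s = -0.8787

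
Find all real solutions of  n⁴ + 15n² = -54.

Let u = n². The equation becomes u² + 15u + 54 = 0.
Factor: (u + 9)(u + 6) = 0, so u = -9 or u = -6.
n² = -9 < 0 has no real solution.
n² = -6 < 0 has no real solution.

No real solutions.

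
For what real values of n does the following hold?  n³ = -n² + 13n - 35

Rearrange: n³ + n² - 13n + 35 = 0.
Possible rational roots are divisors of 35. Testing n = -5 gives 0, so (n + 5) is a factor.
Divide: n³ + n² - 13n + 35 = (n + 5)(n² - 4n + 7).
The quadratic n² - 4n + 7 has discriminant -12 < 0, so no further real roots.

n = -5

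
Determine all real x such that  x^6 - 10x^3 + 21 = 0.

x = 1.4422 or x = 1.9129

Let u = x^3. The equation becomes u^2 - 10u + 21 = 0.
Factor: (u - 7)(u - 3) = 0, so u = 7 or u = 3.
x^3 = 7 gives x = (7)^(1/3) ~= 1.9129.
x^3 = 3 gives x = (3)^(1/3) ~= 1.4422.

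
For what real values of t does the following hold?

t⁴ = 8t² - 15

t = -2.2361 or t = -1.7321 or t = 1.7321 or t = 2.2361

Let u = t². The equation becomes u² - 8u + 15 = 0.
Factor: (u - 5)(u - 3) = 0, so u = 5 or u = 3.
t² = 5 gives t = ±√(5) ≈ ±2.2361.
t² = 3 gives t = ±√(3) ≈ ±1.7321.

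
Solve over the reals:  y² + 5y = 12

Rearrange to standard form: y² + 5y - 12 = 0.
Discriminant: (5)² − 4·1·(-12) = 73.
Quadratic formula: y = (-5 ± √73) / 2.
So y = -5/2 + √(73)/2 ≈ 1.772 or y = -√(73)/2 - 5/2 ≈ -6.772.

y = -6.772 or y = 1.772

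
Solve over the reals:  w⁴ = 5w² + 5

Let u = w². The equation becomes u² - 5u - 5 = 0.
By the quadratic formula, u = 5/2 + 3·√(5)/2 or u = 5/2 - 3·√(5)/2.
w² = 5/2 + 3·√(5)/2 gives w = ±√(5/2 + 3·√(5)/2) ≈ ±2.4195.
w² = 5/2 - 3·√(5)/2 < 0 has no real solution.

w = -2.4195 or w = 2.4195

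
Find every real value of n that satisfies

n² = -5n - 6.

n = -3 or n = -2

Bring every term to one side: n² + 5n + 6 = 0.
Factor: (n + 2)(n + 3) = 0.
So n = -2 or n = -3.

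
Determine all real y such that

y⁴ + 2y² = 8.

y = -1.4142 or y = 1.4142

Let u = y². The equation becomes u² + 2u - 8 = 0.
Factor: (u + 4)(u - 2) = 0, so u = -4 or u = 2.
y² = -4 < 0 has no real solution.
y² = 2 gives y = ±√(2) ≈ ±1.4142.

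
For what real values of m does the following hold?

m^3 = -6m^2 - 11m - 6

m = -3 or m = -2 or m = -1

Rearrange: m^3 + 6m^2 + 11m + 6 = 0.
Possible rational roots are divisors of 6. Testing m = -1 gives 0, so (m + 1) is a factor.
Divide: m^3 + 6m^2 + 11m + 6 = (m + 1)(m^2 + 5m + 6).
Factor the quadratic: m = -2 or m = -3.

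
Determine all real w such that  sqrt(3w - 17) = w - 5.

Square both sides: 3w - 17 = (w - 5)^2.
Expand and rearrange: w^2 - 13w + 42 = 0.
Solving gives w = 7 or w = 6.
Check each candidate in the original equation:
  w = 7: sqrt(4) = 2, while w - 5 = 2 — valid.
  w = 6: sqrt(1) = 1, while w - 5 = 1 — valid.

w = 6 or w = 7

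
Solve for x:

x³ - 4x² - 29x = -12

x = -4 or x = 0.3944 or x = 7.6056

Rearrange: x³ - 4x² - 29x + 12 = 0.
Possible rational roots are divisors of 12. Testing x = -4 gives 0, so (x + 4) is a factor.
Divide: x³ - 4x² - 29x + 12 = (x + 4)(x² - 8x + 3).
Apply the quadratic formula to x² - 8x + 3 = 0: x = (8 ± √52)/2, i.e. x ≈ 7.6056 or x ≈ 0.3944.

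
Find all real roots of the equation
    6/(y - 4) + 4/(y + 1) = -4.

Multiply both sides by (y - 4)(y + 1):
6(y + 1) + 4(y - 4) = -4(y - 4)(y + 1).
Expand and collect terms: -4y² + 2y + 26 = 0.
By the quadratic formula, y = (-2 ± √420) / -8, so y ≈ -2.3117 or y ≈ 2.8117.
Neither value makes a denominator zero (y ≠ 4, y ≠ -1), so both are valid.

y = -2.3117 or y = 2.8117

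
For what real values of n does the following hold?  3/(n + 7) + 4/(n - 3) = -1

n = -11.1789 or n = 0.1789

Multiply both sides by (n + 7)(n - 3):
3(n - 3) + 4(n + 7) = -(n + 7)(n - 3).
Expand and collect terms: -n^2 - 11n + 2 = 0.
By the quadratic formula, n = (11 +/- sqrt(129)) / -2, so n ~= -11.1789 or n ~= 0.1789.
Neither value makes a denominator zero (n != -7, n != 3), so both are valid.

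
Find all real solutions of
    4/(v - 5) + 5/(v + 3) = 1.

v = -0.1789 or v = 11.1789

Multiply both sides by (v - 5)(v + 3):
4(v + 3) + 5(v - 5) = (v - 5)(v + 3).
Expand and collect terms: v² - 11v - 2 = 0.
By the quadratic formula, v = (11 ± √129) / 2, so v ≈ 11.1789 or v ≈ -0.1789.
Neither value makes a denominator zero (v ≠ 5, v ≠ -3), so both are valid.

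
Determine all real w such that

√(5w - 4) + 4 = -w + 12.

Isolate the radical: √(5w - 4) = -w + 8.
Square both sides: 5w - 4 = (-w + 8)².
Expand and rearrange: w² - 21w + 68 = 0.
Solving gives w = 17 or w = 4.
Check each candidate in the original equation:
  w = 17: √(81) = 9, while -w + 8 = -9 — extraneous.
  w = 4: √(16) = 4, while -w + 8 = 4 — valid.

w = 4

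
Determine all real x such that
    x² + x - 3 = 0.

x = -2.3028 or x = 1.3028

Discriminant: (1)² − 4·1·(-3) = 13.
Quadratic formula: x = (-1 ± √13) / 2.
So x = -1/2 + √(13)/2 ≈ 1.3028 or x = -√(13)/2 - 1/2 ≈ -2.3028.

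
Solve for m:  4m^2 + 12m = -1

m = -2.9142 or m = -0.0858

Rearrange to standard form: 4m^2 + 12m + 1 = 0.
Discriminant: (12)^2 - 4*4*1 = 128.
Quadratic formula: m = (-12 +/- sqrt(128)) / 8.
So m = -3/2 + sqrt(2) ~= -0.0858 or m = -3/2 - sqrt(2) ~= -2.9142.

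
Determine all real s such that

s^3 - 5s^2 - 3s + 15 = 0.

s = -1.7321 or s = 1.7321 or s = 5

Possible rational roots are divisors of 15. Testing s = 5 gives 0, so (s - 5) is a factor.
Divide: s^3 - 5s^2 - 3s + 15 = (s - 5)(s^2 - 3).
Apply the quadratic formula to s^2 - 3 = 0: s = (0 +/- sqrt(12))/2, i.e. s ~= 1.7321 or s ~= -1.7321.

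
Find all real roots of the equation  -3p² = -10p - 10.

p = -0.8054 or p = 4.1387

Rearrange to standard form: -3p² + 10p + 10 = 0.
Discriminant: (10)² − 4·(-3)·10 = 220.
Quadratic formula: p = (-10 ± √220) / (-6).
So p = 5/3 - √(55)/3 ≈ -0.8054 or p = 5/3 + √(55)/3 ≈ 4.1387.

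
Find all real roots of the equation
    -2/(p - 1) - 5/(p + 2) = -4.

Multiply both sides by (p - 1)(p + 2):
-2(p + 2) - 5(p - 1) = -4(p - 1)(p + 2).
Expand and collect terms: -4p^2 + 3p + 7 = 0.
Factor or apply the quadratic formula: p = -1 or p = 1.75.
Neither value makes a denominator zero (p != 1, p != -2), so both are valid.

p = -1 or p = 1.75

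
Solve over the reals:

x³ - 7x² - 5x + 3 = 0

x = -1 or x = 0.3944 or x = 7.6056

Possible rational roots are divisors of 3. Testing x = -1 gives 0, so (x + 1) is a factor.
Divide: x³ - 7x² - 5x + 3 = (x + 1)(x² - 8x + 3).
Apply the quadratic formula to x² - 8x + 3 = 0: x = (8 ± √52)/2, i.e. x ≈ 7.6056 or x ≈ 0.3944.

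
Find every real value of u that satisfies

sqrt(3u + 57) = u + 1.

u = 8

Square both sides: 3u + 57 = (u + 1)^2.
Expand and rearrange: u^2 - u - 56 = 0.
Solving gives u = 8 or u = -7.
Check each candidate in the original equation:
  u = 8: sqrt(81) = 9, while u + 1 = 9 — valid.
  u = -7: sqrt(36) = 6, while u + 1 = -6 — extraneous.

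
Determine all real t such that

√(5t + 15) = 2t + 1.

Square both sides: 5t + 15 = (2t + 1)².
Expand and rearrange: 4t² - t - 14 = 0.
Solving gives t = 2 or t = -1.75.
Check each candidate in the original equation:
  t = 2: √(25) = 5, while 2t + 1 = 5 — valid.
  t = -1.75: √(6.25) = 2.5, while 2t + 1 = -2.5 — extraneous.

t = 2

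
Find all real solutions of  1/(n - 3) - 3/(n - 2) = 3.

n = 1.1529 or n = 3.1805

Multiply both sides by (n - 3)(n - 2):
(n - 2) - 3(n - 3) = 3(n - 3)(n - 2).
Expand and collect terms: 3n² - 13n + 11 = 0.
By the quadratic formula, n = (13 ± √37) / 6, so n ≈ 3.1805 or n ≈ 1.1529.
Neither value makes a denominator zero (n ≠ 3, n ≠ 2), so both are valid.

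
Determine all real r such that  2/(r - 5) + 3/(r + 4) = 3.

r = -3.0763 or r = 5.7429

Multiply both sides by (r - 5)(r + 4):
2(r + 4) + 3(r - 5) = 3(r - 5)(r + 4).
Expand and collect terms: 3r^2 - 8r - 53 = 0.
By the quadratic formula, r = (8 +/- sqrt(700)) / 6, so r ~= 5.7429 or r ~= -3.0763.
Neither value makes a denominator zero (r != 5, r != -4), so both are valid.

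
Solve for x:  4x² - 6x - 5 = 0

x = -0.5963 or x = 2.0963

Discriminant: (-6)² − 4·4·(-5) = 116.
Quadratic formula: x = (6 ± √116) / 8.
So x = 3/4 + √(29)/4 ≈ 2.0963 or x = 3/4 - √(29)/4 ≈ -0.5963.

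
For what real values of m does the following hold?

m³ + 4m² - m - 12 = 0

m = -3 or m = -2.5616 or m = 1.5616

Possible rational roots are divisors of -12. Testing m = -3 gives 0, so (m + 3) is a factor.
Divide: m³ + 4m² - m - 12 = (m + 3)(m² + m - 4).
Apply the quadratic formula to m² + m - 4 = 0: m = (-1 ± √17)/2, i.e. m ≈ 1.5616 or m ≈ -2.5616.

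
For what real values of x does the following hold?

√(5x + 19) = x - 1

x = 9

Square both sides: 5x + 19 = (x - 1)².
Expand and rearrange: x² - 7x - 18 = 0.
Solving gives x = 9 or x = -2.
Check each candidate in the original equation:
  x = 9: √(64) = 8, while x - 1 = 8 — valid.
  x = -2: √(9) = 3, while x - 1 = -3 — extraneous.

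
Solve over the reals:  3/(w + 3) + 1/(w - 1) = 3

w = -2.0972 or w = 1.4305

Multiply both sides by (w + 3)(w - 1):
3(w - 1) + (w + 3) = 3(w + 3)(w - 1).
Expand and collect terms: 3w^2 + 2w - 9 = 0.
By the quadratic formula, w = (-2 +/- sqrt(112)) / 6, so w ~= 1.4305 or w ~= -2.0972.
Neither value makes a denominator zero (w != -3, w != 1), so both are valid.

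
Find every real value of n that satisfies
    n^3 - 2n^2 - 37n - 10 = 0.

n = -5 or n = -0.2749 or n = 7.2749

Possible rational roots are divisors of -10. Testing n = -5 gives 0, so (n + 5) is a factor.
Divide: n^3 - 2n^2 - 37n - 10 = (n + 5)(n^2 - 7n - 2).
Apply the quadratic formula to n^2 - 7n - 2 = 0: n = (7 +/- sqrt(57))/2, i.e. n ~= 7.2749 or n ~= -0.2749.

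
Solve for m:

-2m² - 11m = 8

m = -4.6375 or m = -0.8625

Rearrange to standard form: -2m² - 11m - 8 = 0.
Discriminant: (-11)² − 4·(-2)·(-8) = 57.
Quadratic formula: m = (11 ± √57) / (-4).
So m = -11/4 - √(57)/4 ≈ -4.6375 or m = -11/4 + √(57)/4 ≈ -0.8625.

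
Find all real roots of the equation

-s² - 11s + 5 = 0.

Discriminant: (-11)² − 4·(-1)·5 = 141.
Quadratic formula: s = (11 ± √141) / (-2).
So s = -√(141)/2 - 11/2 ≈ -11.4372 or s = -11/2 + √(141)/2 ≈ 0.4372.

s = -11.4372 or s = 0.4372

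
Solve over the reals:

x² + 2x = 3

Bring every term to one side: x² + 2x - 3 = 0.
Factor: (x - 1)(x + 3) = 0.
So x = 1 or x = -3.

x = -3 or x = 1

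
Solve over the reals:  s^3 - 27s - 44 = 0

Possible rational roots are divisors of -44. Testing s = -4 gives 0, so (s + 4) is a factor.
Divide: s^3 - 27s - 44 = (s + 4)(s^2 - 4s - 11).
Apply the quadratic formula to s^2 - 4s - 11 = 0: s = (4 +/- sqrt(60))/2, i.e. s ~= 5.873 or s ~= -1.873.

s = -4 or s = -1.873 or s = 5.873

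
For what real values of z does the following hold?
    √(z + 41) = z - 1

z = 8

Square both sides: z + 41 = (z - 1)².
Expand and rearrange: z² - 3z - 40 = 0.
Solving gives z = 8 or z = -5.
Check each candidate in the original equation:
  z = 8: √(49) = 7, while z - 1 = 7 — valid.
  z = -5: √(36) = 6, while z - 1 = -6 — extraneous.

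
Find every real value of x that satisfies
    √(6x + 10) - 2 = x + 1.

Isolate the radical: √(6x + 10) = x + 3.
Square both sides: 6x + 10 = (x + 3)².
Expand and rearrange: x² - 1 = 0.
Solving gives x = 1 or x = -1.
Check each candidate in the original equation:
  x = 1: √(16) = 4, while x + 3 = 4 — valid.
  x = -1: √(4) = 2, while x + 3 = 2 — valid.

x = -1 or x = 1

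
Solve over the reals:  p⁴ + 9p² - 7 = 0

p = -0.8486 or p = 0.8486

Let u = p². The equation becomes u² + 9u - 7 = 0.
By the quadratic formula, u = -9/2 + √(109)/2 or u = -√(109)/2 - 9/2.
p² = -9/2 + √(109)/2 gives p = ±√(-9/2 + √(109)/2) ≈ ±0.8486.
p² = -√(109)/2 - 9/2 < 0 has no real solution.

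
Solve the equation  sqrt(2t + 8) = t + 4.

Square both sides: 2t + 8 = (t + 4)^2.
Expand and rearrange: t^2 + 6t + 8 = 0.
Solving gives t = -2 or t = -4.
Check each candidate in the original equation:
  t = -2: sqrt(4) = 2, while t + 4 = 2 — valid.
  t = -4: sqrt(0) = 0, while t + 4 = 0 — valid.

t = -4 or t = -2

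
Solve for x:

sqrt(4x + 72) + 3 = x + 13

Isolate the radical: sqrt(4x + 72) = x + 10.
Square both sides: 4x + 72 = (x + 10)^2.
Expand and rearrange: x^2 + 16x + 28 = 0.
Solving gives x = -2 or x = -14.
Check each candidate in the original equation:
  x = -2: sqrt(64) = 8, while x + 10 = 8 — valid.
  x = -14: sqrt(16) = 4, while x + 10 = -4 — extraneous.

x = -2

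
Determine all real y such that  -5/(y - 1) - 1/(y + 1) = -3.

Multiply both sides by (y - 1)(y + 1):
-5(y + 1) - (y - 1) = -3(y - 1)(y + 1).
Expand and collect terms: -3y² + 6y + 7 = 0.
By the quadratic formula, y = (-6 ± √120) / -6, so y ≈ -0.8257 or y ≈ 2.8257.
Neither value makes a denominator zero (y ≠ 1, y ≠ -1), so both are valid.

y = -0.8257 or y = 2.8257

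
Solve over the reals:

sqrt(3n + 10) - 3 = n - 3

Isolate the radical: sqrt(3n + 10) = n.
Square both sides: 3n + 10 = (n)^2.
Expand and rearrange: n^2 - 3n - 10 = 0.
Solving gives n = 5 or n = -2.
Check each candidate in the original equation:
  n = 5: sqrt(25) = 5, while n = 5 — valid.
  n = -2: sqrt(4) = 2, while n = -2 — extraneous.

n = 5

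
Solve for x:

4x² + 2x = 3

x = -1.1514 or x = 0.6514

Rearrange to standard form: 4x² + 2x - 3 = 0.
Discriminant: (2)² − 4·4·(-3) = 52.
Quadratic formula: x = (-2 ± √52) / 8.
So x = -1/4 + √(13)/4 ≈ 0.6514 or x = -√(13)/4 - 1/4 ≈ -1.1514.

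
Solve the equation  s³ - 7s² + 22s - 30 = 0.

Possible rational roots are divisors of -30. Testing s = 3 gives 0, so (s - 3) is a factor.
Divide: s³ - 7s² + 22s - 30 = (s - 3)(s² - 4s + 10).
The quadratic s² - 4s + 10 has discriminant -24 < 0, so no further real roots.

s = 3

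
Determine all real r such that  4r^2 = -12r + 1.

r = -3.0811 or r = 0.0811

Rearrange to standard form: 4r^2 + 12r - 1 = 0.
Discriminant: (12)^2 - 4*4*(-1) = 160.
Quadratic formula: r = (-12 +/- sqrt(160)) / 8.
So r = -3/2 + sqrt(10)/2 ~= 0.0811 or r = -sqrt(10)/2 - 3/2 ~= -3.0811.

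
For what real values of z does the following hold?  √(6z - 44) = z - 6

z = 8 or z = 10

Square both sides: 6z - 44 = (z - 6)².
Expand and rearrange: z² - 18z + 80 = 0.
Solving gives z = 10 or z = 8.
Check each candidate in the original equation:
  z = 10: √(16) = 4, while z - 6 = 4 — valid.
  z = 8: √(4) = 2, while z - 6 = 2 — valid.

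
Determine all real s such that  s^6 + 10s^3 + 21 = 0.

Let u = s^3. The equation becomes u^2 + 10u + 21 = 0.
Factor: (u + 7)(u + 3) = 0, so u = -7 or u = -3.
s^3 = -7 gives s = -(7)^(1/3) ~= -1.9129.
s^3 = -3 gives s = -(3)^(1/3) ~= -1.4422.

s = -1.9129 or s = -1.4422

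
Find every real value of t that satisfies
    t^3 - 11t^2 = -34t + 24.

Rearrange: t^3 - 11t^2 + 34t - 24 = 0.
Possible rational roots are divisors of -24. Testing t = 4 gives 0, so (t - 4) is a factor.
Divide: t^3 - 11t^2 + 34t - 24 = (t - 4)(t^2 - 7t + 6).
Factor the quadratic: t = 6 or t = 1.

t = 1 or t = 4 or t = 6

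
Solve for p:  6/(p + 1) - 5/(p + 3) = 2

Multiply both sides by (p + 1)(p + 3):
6(p + 3) - 5(p + 1) = 2(p + 1)(p + 3).
Expand and collect terms: 2p^2 + 7p - 7 = 0.
By the quadratic formula, p = (-7 +/- sqrt(105)) / 4, so p ~= 0.8117 or p ~= -4.3117.
Neither value makes a denominator zero (p != -1, p != -3), so both are valid.

p = -4.3117 or p = 0.8117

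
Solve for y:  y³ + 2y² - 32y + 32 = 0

Possible rational roots are divisors of 32. Testing y = 4 gives 0, so (y - 4) is a factor.
Divide: y³ + 2y² - 32y + 32 = (y - 4)(y² + 6y - 8).
Apply the quadratic formula to y² + 6y - 8 = 0: y = (-6 ± √68)/2, i.e. y ≈ 1.1231 or y ≈ -7.1231.

y = -7.1231 or y = 1.1231 or y = 4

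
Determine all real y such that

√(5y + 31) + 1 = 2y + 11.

Isolate the radical: √(5y + 31) = 2y + 10.
Square both sides: 5y + 31 = (2y + 10)².
Expand and rearrange: 4y² + 35y + 69 = 0.
Solving gives y = -3 or y = -5.75.
Check each candidate in the original equation:
  y = -3: √(16) = 4, while 2y + 10 = 4 — valid.
  y = -5.75: √(2.25) = 1.5, while 2y + 10 = -1.5 — extraneous.

y = -3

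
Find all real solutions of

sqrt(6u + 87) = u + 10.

Square both sides: 6u + 87 = (u + 10)^2.
Expand and rearrange: u^2 + 14u + 13 = 0.
Solving gives u = -1 or u = -13.
Check each candidate in the original equation:
  u = -1: sqrt(81) = 9, while u + 10 = 9 — valid.
  u = -13: sqrt(9) = 3, while u + 10 = -3 — extraneous.

u = -1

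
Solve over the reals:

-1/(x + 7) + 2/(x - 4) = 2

x = -7.4599 or x = 4.9599

Multiply both sides by (x + 7)(x - 4):
-(x - 4) + 2(x + 7) = 2(x + 7)(x - 4).
Expand and collect terms: 2x^2 + 5x - 74 = 0.
By the quadratic formula, x = (-5 +/- sqrt(617)) / 4, so x ~= 4.9599 or x ~= -7.4599.
Neither value makes a denominator zero (x != -7, x != 4), so both are valid.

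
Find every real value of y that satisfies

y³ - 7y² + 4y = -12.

Rearrange: y³ - 7y² + 4y + 12 = 0.
Possible rational roots are divisors of 12. Testing y = -1 gives 0, so (y + 1) is a factor.
Divide: y³ - 7y² + 4y + 12 = (y + 1)(y² - 8y + 12).
Factor the quadratic: y = 6 or y = 2.

y = -1 or y = 2 or y = 6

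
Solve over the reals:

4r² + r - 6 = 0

r = -1.3561 or r = 1.1061

Discriminant: (1)² − 4·4·(-6) = 97.
Quadratic formula: r = (-1 ± √97) / 8.
So r = -1/8 + √(97)/8 ≈ 1.1061 or r = -√(97)/8 - 1/8 ≈ -1.3561.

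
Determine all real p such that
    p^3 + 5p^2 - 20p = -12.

Rearrange: p^3 + 5p^2 - 20p + 12 = 0.
Possible rational roots are divisors of 12. Testing p = 2 gives 0, so (p - 2) is a factor.
Divide: p^3 + 5p^2 - 20p + 12 = (p - 2)(p^2 + 7p - 6).
Apply the quadratic formula to p^2 + 7p - 6 = 0: p = (-7 +/- sqrt(73))/2, i.e. p ~= 0.772 or p ~= -7.772.

p = -7.772 or p = 0.772 or p = 2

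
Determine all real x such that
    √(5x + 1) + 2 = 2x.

Isolate the radical: √(5x + 1) = 2x - 2.
Square both sides: 5x + 1 = (2x - 2)².
Expand and rearrange: 4x² - 13x + 3 = 0.
Solving gives x = 3 or x = 0.25.
Check each candidate in the original equation:
  x = 3: √(16) = 4, while 2x - 2 = 4 — valid.
  x = 0.25: √(2.25) = 1.5, while 2x - 2 = -1.5 — extraneous.

x = 3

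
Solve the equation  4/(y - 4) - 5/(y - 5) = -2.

Multiply both sides by (y - 4)(y - 5):
4(y - 5) - 5(y - 4) = -2(y - 4)(y - 5).
Expand and collect terms: -2y² + 19y - 40 = 0.
By the quadratic formula, y = (-19 ± √41) / -4, so y ≈ 3.1492 or y ≈ 6.3508.
Neither value makes a denominator zero (y ≠ 4, y ≠ 5), so both are valid.

y = 3.1492 or y = 6.3508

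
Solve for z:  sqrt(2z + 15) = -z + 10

z = 5

Square both sides: 2z + 15 = (-z + 10)^2.
Expand and rearrange: z^2 - 22z + 85 = 0.
Solving gives z = 17 or z = 5.
Check each candidate in the original equation:
  z = 17: sqrt(49) = 7, while -z + 10 = -7 — extraneous.
  z = 5: sqrt(25) = 5, while -z + 10 = 5 — valid.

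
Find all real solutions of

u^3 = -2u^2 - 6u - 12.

Rearrange: u^3 + 2u^2 + 6u + 12 = 0.
Possible rational roots are divisors of 12. Testing u = -2 gives 0, so (u + 2) is a factor.
Divide: u^3 + 2u^2 + 6u + 12 = (u + 2)(u^2 + 6).
The quadratic u^2 + 6 has discriminant -24 < 0, so no further real roots.

u = -2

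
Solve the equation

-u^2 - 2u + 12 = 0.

u = -4.6056 or u = 2.6056

Discriminant: (-2)^2 - 4*(-1)*12 = 52.
Quadratic formula: u = (2 +/- sqrt(52)) / (-2).
So u = -sqrt(13) - 1 ~= -4.6056 or u = -1 + sqrt(13) ~= 2.6056.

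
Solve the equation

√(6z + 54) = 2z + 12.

z = -3

Square both sides: 6z + 54 = (2z + 12)².
Expand and rearrange: 4z² + 42z + 90 = 0.
Solving gives z = -3 or z = -7.5.
Check each candidate in the original equation:
  z = -3: √(36) = 6, while 2z + 12 = 6 — valid.
  z = -7.5: √(9) = 3, while 2z + 12 = -3 — extraneous.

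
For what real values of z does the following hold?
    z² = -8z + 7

z = -8.7958 or z = 0.7958

Rearrange to standard form: z² + 8z - 7 = 0.
Discriminant: (8)² − 4·1·(-7) = 92.
Quadratic formula: z = (-8 ± √92) / 2.
So z = -4 + √(23) ≈ 0.7958 or z = -√(23) - 4 ≈ -8.7958.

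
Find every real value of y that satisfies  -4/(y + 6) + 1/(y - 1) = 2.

Multiply both sides by (y + 6)(y - 1):
-4(y - 1) + (y + 6) = 2(y + 6)(y - 1).
Expand and collect terms: 2y² + 13y - 22 = 0.
By the quadratic formula, y = (-13 ± √345) / 4, so y ≈ 1.3935 or y ≈ -7.8935.
Neither value makes a denominator zero (y ≠ -6, y ≠ 1), so both are valid.

y = -7.8935 or y = 1.3935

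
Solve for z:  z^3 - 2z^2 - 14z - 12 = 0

Possible rational roots are divisors of -12. Testing z = -2 gives 0, so (z + 2) is a factor.
Divide: z^3 - 2z^2 - 14z - 12 = (z + 2)(z^2 - 4z - 6).
Apply the quadratic formula to z^2 - 4z - 6 = 0: z = (4 +/- sqrt(40))/2, i.e. z ~= 5.1623 or z ~= -1.1623.

z = -2 or z = -1.1623 or z = 5.1623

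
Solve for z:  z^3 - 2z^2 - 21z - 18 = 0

Possible rational roots are divisors of -18. Testing z = -3 gives 0, so (z + 3) is a factor.
Divide: z^3 - 2z^2 - 21z - 18 = (z + 3)(z^2 - 5z - 6).
Factor the quadratic: z = 6 or z = -1.

z = -3 or z = -1 or z = 6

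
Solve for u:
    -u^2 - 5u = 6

Bring every term to one side: -u^2 - 5u - 6 = 0.
Factor: -1(u + 2)(u + 3) = 0.
So u = -2 or u = -3.

u = -3 or u = -2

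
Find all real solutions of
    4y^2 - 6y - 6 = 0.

y = -0.6861 or y = 2.1861

Discriminant: (-6)^2 - 4*4*(-6) = 132.
Quadratic formula: y = (6 +/- sqrt(132)) / 8.
So y = 3/4 + sqrt(33)/4 ~= 2.1861 or y = 3/4 - sqrt(33)/4 ~= -0.6861.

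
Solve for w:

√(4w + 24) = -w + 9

Square both sides: 4w + 24 = (-w + 9)².
Expand and rearrange: w² - 22w + 57 = 0.
Solving gives w = 19 or w = 3.
Check each candidate in the original equation:
  w = 19: √(100) = 10, while -w + 9 = -10 — extraneous.
  w = 3: √(36) = 6, while -w + 9 = 6 — valid.

w = 3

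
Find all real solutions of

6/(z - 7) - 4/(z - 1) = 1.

Multiply both sides by (z - 7)(z - 1):
6(z - 1) - 4(z - 7) = (z - 7)(z - 1).
Expand and collect terms: z^2 - 10z - 15 = 0.
By the quadratic formula, z = (10 +/- sqrt(160)) / 2, so z ~= 11.3246 or z ~= -1.3246.
Neither value makes a denominator zero (z != 7, z != 1), so both are valid.

z = -1.3246 or z = 11.3246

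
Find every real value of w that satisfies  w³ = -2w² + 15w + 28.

Rearrange: w³ + 2w² - 15w - 28 = 0.
Possible rational roots are divisors of -28. Testing w = -4 gives 0, so (w + 4) is a factor.
Divide: w³ + 2w² - 15w - 28 = (w + 4)(w² - 2w - 7).
Apply the quadratic formula to w² - 2w - 7 = 0: w = (2 ± √32)/2, i.e. w ≈ 3.8284 or w ≈ -1.8284.

w = -4 or w = -1.8284 or w = 3.8284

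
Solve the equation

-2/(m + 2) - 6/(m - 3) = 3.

Multiply both sides by (m + 2)(m - 3):
-2(m - 3) - 6(m + 2) = 3(m + 2)(m - 3).
Expand and collect terms: 3m² + 5m - 12 = 0.
Factor or apply the quadratic formula: m = 1.3333 or m = -3.
Neither value makes a denominator zero (m ≠ -2, m ≠ 3), so both are valid.

m = -3 or m = 1.3333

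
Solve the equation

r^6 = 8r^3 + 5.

r = -0.8352 or r = 2.0474

Let u = r^3. The equation becomes u^2 - 8u - 5 = 0.
By the quadratic formula, u = 4 + sqrt(21) or u = 4 - sqrt(21).
r^3 = 4 + sqrt(21) gives r = (4 + sqrt(21))^(1/3) ~= 2.0474.
r^3 = 4 - sqrt(21) gives r = -(-4 + sqrt(21))^(1/3) ~= -0.8352.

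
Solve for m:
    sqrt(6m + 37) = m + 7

Square both sides: 6m + 37 = (m + 7)^2.
Expand and rearrange: m^2 + 8m + 12 = 0.
Solving gives m = -2 or m = -6.
Check each candidate in the original equation:
  m = -2: sqrt(25) = 5, while m + 7 = 5 — valid.
  m = -6: sqrt(1) = 1, while m + 7 = 1 — valid.

m = -6 or m = -2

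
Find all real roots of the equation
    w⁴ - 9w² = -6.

Let u = w². The equation becomes u² - 9u + 6 = 0.
By the quadratic formula, u = √(57)/2 + 9/2 or u = 9/2 - √(57)/2.
w² = √(57)/2 + 9/2 gives w = ±√(√(57)/2 + 9/2) ≈ ±2.8766.
w² = 9/2 - √(57)/2 gives w = ±√(9/2 - √(57)/2) ≈ ±0.8515.

w = -2.8766 or w = -0.8515 or w = 0.8515 or w = 2.8766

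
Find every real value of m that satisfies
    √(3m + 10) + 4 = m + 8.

m = -3 or m = -2

Isolate the radical: √(3m + 10) = m + 4.
Square both sides: 3m + 10 = (m + 4)².
Expand and rearrange: m² + 5m + 6 = 0.
Solving gives m = -2 or m = -3.
Check each candidate in the original equation:
  m = -2: √(4) = 2, while m + 4 = 2 — valid.
  m = -3: √(1) = 1, while m + 4 = 1 — valid.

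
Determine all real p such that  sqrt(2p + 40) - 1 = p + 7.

p = -2

Isolate the radical: sqrt(2p + 40) = p + 8.
Square both sides: 2p + 40 = (p + 8)^2.
Expand and rearrange: p^2 + 14p + 24 = 0.
Solving gives p = -2 or p = -12.
Check each candidate in the original equation:
  p = -2: sqrt(36) = 6, while p + 8 = 6 — valid.
  p = -12: sqrt(16) = 4, while p + 8 = -4 — extraneous.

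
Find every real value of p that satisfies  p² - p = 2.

Bring every term to one side: p² - p - 2 = 0.
Factor: (p + 1)(p - 2) = 0.
So p = -1 or p = 2.

p = -1 or p = 2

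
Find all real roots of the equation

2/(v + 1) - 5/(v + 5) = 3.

Multiply both sides by (v + 1)(v + 5):
2(v + 5) - 5(v + 1) = 3(v + 1)(v + 5).
Expand and collect terms: 3v² + 21v + 10 = 0.
By the quadratic formula, v = (-21 ± √321) / 6, so v ≈ -0.5139 or v ≈ -6.4861.
Neither value makes a denominator zero (v ≠ -1, v ≠ -5), so both are valid.

v = -6.4861 or v = -0.5139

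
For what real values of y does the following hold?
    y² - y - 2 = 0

Factor: (y - 2)(y + 1) = 0.
So y = 2 or y = -1.

y = -1 or y = 2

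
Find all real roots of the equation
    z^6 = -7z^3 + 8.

Let u = z^3. The equation becomes u^2 + 7u - 8 = 0.
Factor: (u - 1)(u + 8) = 0, so u = 1 or u = -8.
z^3 = 1 gives z = 1.
z^3 = -8 gives z = -2.

z = -2 or z = 1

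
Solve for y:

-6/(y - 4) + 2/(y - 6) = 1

y = -0.6056 or y = 6.6056

Multiply both sides by (y - 4)(y - 6):
-6(y - 6) + 2(y - 4) = (y - 4)(y - 6).
Expand and collect terms: y² - 6y - 4 = 0.
By the quadratic formula, y = (6 ± √52) / 2, so y ≈ 6.6056 or y ≈ -0.6056.
Neither value makes a denominator zero (y ≠ 4, y ≠ 6), so both are valid.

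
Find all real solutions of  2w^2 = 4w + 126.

w = -7 or w = 9

Bring every term to one side: 2w^2 - 4w - 126 = 0.
Factor: 2(w + 7)(w - 9) = 0.
So w = -7 or w = 9.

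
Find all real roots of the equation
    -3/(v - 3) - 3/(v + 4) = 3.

Multiply both sides by (v - 3)(v + 4):
-3(v + 4) - 3(v - 3) = 3(v - 3)(v + 4).
Expand and collect terms: 3v² + 9v - 33 = 0.
By the quadratic formula, v = (-9 ± √477) / 6, so v ≈ 2.1401 or v ≈ -5.1401.
Neither value makes a denominator zero (v ≠ 3, v ≠ -4), so both are valid.

v = -5.1401 or v = 2.1401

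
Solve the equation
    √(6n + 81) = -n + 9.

Square both sides: 6n + 81 = (-n + 9)².
Expand and rearrange: n² - 24n = 0.
Solving gives n = 24 or n = 0.
Check each candidate in the original equation:
  n = 24: √(225) = 15, while -n + 9 = -15 — extraneous.
  n = 0: √(81) = 9, while -n + 9 = 9 — valid.

n = 0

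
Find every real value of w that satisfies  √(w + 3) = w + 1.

w = 1

Square both sides: w + 3 = (w + 1)².
Expand and rearrange: w² + w - 2 = 0.
Solving gives w = 1 or w = -2.
Check each candidate in the original equation:
  w = 1: √(4) = 2, while w + 1 = 2 — valid.
  w = -2: √(1) = 1, while w + 1 = -1 — extraneous.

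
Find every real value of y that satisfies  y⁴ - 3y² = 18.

y = -2.4495 or y = 2.4495

Let u = y². The equation becomes u² - 3u - 18 = 0.
Factor: (u - 6)(u + 3) = 0, so u = 6 or u = -3.
y² = 6 gives y = ±√(6) ≈ ±2.4495.
y² = -3 < 0 has no real solution.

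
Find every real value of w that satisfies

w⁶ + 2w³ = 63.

w = -2.0801 or w = 1.9129

Let u = w³. The equation becomes u² + 2u - 63 = 0.
Factor: (u - 7)(u + 9) = 0, so u = 7 or u = -9.
w³ = 7 gives w = ∛(7) ≈ 1.9129.
w³ = -9 gives w = -∛(9) ≈ -2.0801.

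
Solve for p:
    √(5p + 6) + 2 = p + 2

p = 6

Isolate the radical: √(5p + 6) = p.
Square both sides: 5p + 6 = (p)².
Expand and rearrange: p² - 5p - 6 = 0.
Solving gives p = 6 or p = -1.
Check each candidate in the original equation:
  p = 6: √(36) = 6, while p = 6 — valid.
  p = -1: √(1) = 1, while p = -1 — extraneous.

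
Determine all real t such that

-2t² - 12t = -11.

t = -6.8079 or t = 0.8079

Rearrange to standard form: -2t² - 12t + 11 = 0.
Discriminant: (-12)² − 4·(-2)·11 = 232.
Quadratic formula: t = (12 ± √232) / (-4).
So t = -√(58)/2 - 3 ≈ -6.8079 or t = -3 + √(58)/2 ≈ 0.8079.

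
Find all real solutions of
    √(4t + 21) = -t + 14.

t = 7

Square both sides: 4t + 21 = (-t + 14)².
Expand and rearrange: t² - 32t + 175 = 0.
Solving gives t = 25 or t = 7.
Check each candidate in the original equation:
  t = 25: √(121) = 11, while -t + 14 = -11 — extraneous.
  t = 7: √(49) = 7, while -t + 14 = 7 — valid.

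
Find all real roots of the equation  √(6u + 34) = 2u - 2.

Square both sides: 6u + 34 = (2u - 2)².
Expand and rearrange: 4u² - 14u - 30 = 0.
Solving gives u = 5 or u = -1.5.
Check each candidate in the original equation:
  u = 5: √(64) = 8, while 2u - 2 = 8 — valid.
  u = -1.5: √(25) = 5, while 2u - 2 = -5 — extraneous.

u = 5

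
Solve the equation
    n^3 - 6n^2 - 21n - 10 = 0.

Possible rational roots are divisors of -10. Testing n = -2 gives 0, so (n + 2) is a factor.
Divide: n^3 - 6n^2 - 21n - 10 = (n + 2)(n^2 - 8n - 5).
Apply the quadratic formula to n^2 - 8n - 5 = 0: n = (8 +/- sqrt(84))/2, i.e. n ~= 8.5826 or n ~= -0.5826.

n = -2 or n = -0.5826 or n = 8.5826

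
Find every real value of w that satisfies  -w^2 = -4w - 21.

Bring every term to one side: -w^2 + 4w + 21 = 0.
Factor: -1(w + 3)(w - 7) = 0.
So w = -3 or w = 7.

w = -3 or w = 7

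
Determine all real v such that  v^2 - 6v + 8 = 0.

v = 2 or v = 4

Factor: (v - 2)(v - 4) = 0.
So v = 2 or v = 4.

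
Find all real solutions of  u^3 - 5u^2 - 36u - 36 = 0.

u = -3 or u = -1.2915 or u = 9.2915

Possible rational roots are divisors of -36. Testing u = -3 gives 0, so (u + 3) is a factor.
Divide: u^3 - 5u^2 - 36u - 36 = (u + 3)(u^2 - 8u - 12).
Apply the quadratic formula to u^2 - 8u - 12 = 0: u = (8 +/- sqrt(112))/2, i.e. u ~= 9.2915 or u ~= -1.2915.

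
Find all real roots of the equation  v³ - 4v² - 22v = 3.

v = -3 or v = -0.1401 or v = 7.1401

Rearrange: v³ - 4v² - 22v - 3 = 0.
Possible rational roots are divisors of -3. Testing v = -3 gives 0, so (v + 3) is a factor.
Divide: v³ - 4v² - 22v - 3 = (v + 3)(v² - 7v - 1).
Apply the quadratic formula to v² - 7v - 1 = 0: v = (7 ± √53)/2, i.e. v ≈ 7.1401 or v ≈ -0.1401.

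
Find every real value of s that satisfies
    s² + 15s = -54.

s = -9 or s = -6

Bring every term to one side: s² + 15s + 54 = 0.
Factor: (s + 9)(s + 6) = 0.
So s = -9 or s = -6.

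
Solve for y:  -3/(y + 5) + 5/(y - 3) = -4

y = -4.0895 or y = 1.5895

Multiply both sides by (y + 5)(y - 3):
-3(y - 3) + 5(y + 5) = -4(y + 5)(y - 3).
Expand and collect terms: -4y^2 - 10y + 26 = 0.
By the quadratic formula, y = (10 +/- sqrt(516)) / -8, so y ~= -4.0895 or y ~= 1.5895.
Neither value makes a denominator zero (y != -5, y != 3), so both are valid.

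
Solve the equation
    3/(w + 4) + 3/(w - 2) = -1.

w = -8.2426 or w = 0.2426

Multiply both sides by (w + 4)(w - 2):
3(w - 2) + 3(w + 4) = -(w + 4)(w - 2).
Expand and collect terms: -w² - 8w + 2 = 0.
By the quadratic formula, w = (8 ± √72) / -2, so w ≈ -8.2426 or w ≈ 0.2426.
Neither value makes a denominator zero (w ≠ -4, w ≠ 2), so both are valid.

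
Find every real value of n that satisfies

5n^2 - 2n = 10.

Rearrange to standard form: 5n^2 - 2n - 10 = 0.
Discriminant: (-2)^2 - 4*5*(-10) = 204.
Quadratic formula: n = (2 +/- sqrt(204)) / 10.
So n = 1/5 + sqrt(51)/5 ~= 1.6283 or n = 1/5 - sqrt(51)/5 ~= -1.2283.

n = -1.2283 or n = 1.6283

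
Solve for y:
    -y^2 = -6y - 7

y = -1 or y = 7

Bring every term to one side: -y^2 + 6y + 7 = 0.
Factor: -1(y - 7)(y + 1) = 0.
So y = 7 or y = -1.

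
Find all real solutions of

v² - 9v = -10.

Rearrange to standard form: v² - 9v + 10 = 0.
Discriminant: (-9)² − 4·1·10 = 41.
Quadratic formula: v = (9 ± √41) / 2.
So v = √(41)/2 + 9/2 ≈ 7.7016 or v = 9/2 - √(41)/2 ≈ 1.2984.

v = 1.2984 or v = 7.7016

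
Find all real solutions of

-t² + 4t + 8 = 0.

t = -1.4641 or t = 5.4641

Discriminant: (4)² − 4·(-1)·8 = 48.
Quadratic formula: t = (-4 ± √48) / (-2).
So t = 2 - 2·√(3) ≈ -1.4641 or t = 2 + 2·√(3) ≈ 5.4641.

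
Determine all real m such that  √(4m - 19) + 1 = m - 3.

m = 5 or m = 7

Isolate the radical: √(4m - 19) = m - 4.
Square both sides: 4m - 19 = (m - 4)².
Expand and rearrange: m² - 12m + 35 = 0.
Solving gives m = 7 or m = 5.
Check each candidate in the original equation:
  m = 7: √(9) = 3, while m - 4 = 3 — valid.
  m = 5: √(1) = 1, while m - 4 = 1 — valid.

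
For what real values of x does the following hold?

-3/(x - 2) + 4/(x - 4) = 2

Multiply both sides by (x - 2)(x - 4):
-3(x - 4) + 4(x - 2) = 2(x - 2)(x - 4).
Expand and collect terms: 2x² - 13x + 12 = 0.
By the quadratic formula, x = (13 ± √73) / 4, so x ≈ 5.386 or x ≈ 1.114.
Neither value makes a denominator zero (x ≠ 2, x ≠ 4), so both are valid.

x = 1.114 or x = 5.386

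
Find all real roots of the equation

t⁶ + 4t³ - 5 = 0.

Let u = t³. The equation becomes u² + 4u - 5 = 0.
Factor: (u + 5)(u - 1) = 0, so u = -5 or u = 1.
t³ = -5 gives t = -∛(5) ≈ -1.71.
t³ = 1 gives t = 1.

t = -1.71 or t = 1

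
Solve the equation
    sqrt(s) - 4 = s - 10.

Isolate the radical: sqrt(s) = s - 6.
Square both sides: s = (s - 6)^2.
Expand and rearrange: s^2 - 13s + 36 = 0.
Solving gives s = 9 or s = 4.
Check each candidate in the original equation:
  s = 9: sqrt(9) = 3, while s - 6 = 3 — valid.
  s = 4: sqrt(4) = 2, while s - 6 = -2 — extraneous.

s = 9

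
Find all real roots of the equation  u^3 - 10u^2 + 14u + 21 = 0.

u = -0.8875 or u = 3 or u = 7.8875

Possible rational roots are divisors of 21. Testing u = 3 gives 0, so (u - 3) is a factor.
Divide: u^3 - 10u^2 + 14u + 21 = (u - 3)(u^2 - 7u - 7).
Apply the quadratic formula to u^2 - 7u - 7 = 0: u = (7 +/- sqrt(77))/2, i.e. u ~= 7.8875 or u ~= -0.8875.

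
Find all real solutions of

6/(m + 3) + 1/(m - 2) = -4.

Multiply both sides by (m + 3)(m - 2):
6(m - 2) + (m + 3) = -4(m + 3)(m - 2).
Expand and collect terms: -4m^2 - 11m + 33 = 0.
By the quadratic formula, m = (11 +/- sqrt(649)) / -8, so m ~= -4.5594 or m ~= 1.8094.
Neither value makes a denominator zero (m != -3, m != 2), so both are valid.

m = -4.5594 or m = 1.8094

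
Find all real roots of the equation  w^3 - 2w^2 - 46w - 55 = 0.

Possible rational roots are divisors of -55. Testing w = -5 gives 0, so (w + 5) is a factor.
Divide: w^3 - 2w^2 - 46w - 55 = (w + 5)(w^2 - 7w - 11).
Apply the quadratic formula to w^2 - 7w - 11 = 0: w = (7 +/- sqrt(93))/2, i.e. w ~= 8.3218 or w ~= -1.3218.

w = -5 or w = -1.3218 or w = 8.3218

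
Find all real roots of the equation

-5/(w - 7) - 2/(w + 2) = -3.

Multiply both sides by (w - 7)(w + 2):
-5(w + 2) - 2(w - 7) = -3(w - 7)(w + 2).
Expand and collect terms: -3w² + 22w + 38 = 0.
By the quadratic formula, w = (-22 ± √940) / -6, so w ≈ -1.4432 or w ≈ 8.7766.
Neither value makes a denominator zero (w ≠ 7, w ≠ -2), so both are valid.

w = -1.4432 or w = 8.7766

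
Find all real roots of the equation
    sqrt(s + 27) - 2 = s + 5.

s = -2

Isolate the radical: sqrt(s + 27) = s + 7.
Square both sides: s + 27 = (s + 7)^2.
Expand and rearrange: s^2 + 13s + 22 = 0.
Solving gives s = -2 or s = -11.
Check each candidate in the original equation:
  s = -2: sqrt(25) = 5, while s + 7 = 5 — valid.
  s = -11: sqrt(16) = 4, while s + 7 = -4 — extraneous.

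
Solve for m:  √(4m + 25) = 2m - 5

m = 6

Square both sides: 4m + 25 = (2m - 5)².
Expand and rearrange: 4m² - 24m = 0.
Solving gives m = 6 or m = 0.
Check each candidate in the original equation:
  m = 6: √(49) = 7, while 2m - 5 = 7 — valid.
  m = 0: √(25) = 5, while 2m - 5 = -5 — extraneous.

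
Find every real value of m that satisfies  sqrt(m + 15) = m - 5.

Square both sides: m + 15 = (m - 5)^2.
Expand and rearrange: m^2 - 11m + 10 = 0.
Solving gives m = 10 or m = 1.
Check each candidate in the original equation:
  m = 10: sqrt(25) = 5, while m - 5 = 5 — valid.
  m = 1: sqrt(16) = 4, while m - 5 = -4 — extraneous.

m = 10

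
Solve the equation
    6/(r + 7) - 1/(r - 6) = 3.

Multiply both sides by (r + 7)(r - 6):
6(r - 6) - (r + 7) = 3(r + 7)(r - 6).
Expand and collect terms: 3r² - 2r - 83 = 0.
By the quadratic formula, r = (2 ± √1000) / 6, so r ≈ 5.6038 or r ≈ -4.9371.
Neither value makes a denominator zero (r ≠ -7, r ≠ 6), so both are valid.

r = -4.9371 or r = 5.6038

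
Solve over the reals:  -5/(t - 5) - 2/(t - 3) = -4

t = 3.2889 or t = 6.4611

Multiply both sides by (t - 5)(t - 3):
-5(t - 3) - 2(t - 5) = -4(t - 5)(t - 3).
Expand and collect terms: -4t² + 39t - 85 = 0.
By the quadratic formula, t = (-39 ± √161) / -8, so t ≈ 3.2889 or t ≈ 6.4611.
Neither value makes a denominator zero (t ≠ 5, t ≠ 3), so both are valid.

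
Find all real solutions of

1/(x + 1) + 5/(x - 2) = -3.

Multiply both sides by (x + 1)(x - 2):
(x - 2) + 5(x + 1) = -3(x + 1)(x - 2).
Expand and collect terms: -3x² - 3x + 3 = 0.
By the quadratic formula, x = (3 ± √45) / -6, so x ≈ -1.618 or x ≈ 0.618.
Neither value makes a denominator zero (x ≠ -1, x ≠ 2), so both are valid.

x = -1.618 or x = 0.618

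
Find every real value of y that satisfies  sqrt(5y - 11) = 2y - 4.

Square both sides: 5y - 11 = (2y - 4)^2.
Expand and rearrange: 4y^2 - 21y + 27 = 0.
Solving gives y = 3 or y = 2.25.
Check each candidate in the original equation:
  y = 3: sqrt(4) = 2, while 2y - 4 = 2 — valid.
  y = 2.25: sqrt(0.25) = 0.5, while 2y - 4 = 0.5 — valid.

y = 2.25 or y = 3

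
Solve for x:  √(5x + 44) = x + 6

Square both sides: 5x + 44 = (x + 6)².
Expand and rearrange: x² + 7x - 8 = 0.
Solving gives x = 1 or x = -8.
Check each candidate in the original equation:
  x = 1: √(49) = 7, while x + 6 = 7 — valid.
  x = -8: √(4) = 2, while x + 6 = -2 — extraneous.

x = 1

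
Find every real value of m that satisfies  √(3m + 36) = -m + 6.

Square both sides: 3m + 36 = (-m + 6)².
Expand and rearrange: m² - 15m = 0.
Solving gives m = 15 or m = 0.
Check each candidate in the original equation:
  m = 15: √(81) = 9, while -m + 6 = -9 — extraneous.
  m = 0: √(36) = 6, while -m + 6 = 6 — valid.

m = 0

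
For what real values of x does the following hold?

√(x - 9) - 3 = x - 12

x = 9 or x = 10

Isolate the radical: √(x - 9) = x - 9.
Square both sides: x - 9 = (x - 9)².
Expand and rearrange: x² - 19x + 90 = 0.
Solving gives x = 10 or x = 9.
Check each candidate in the original equation:
  x = 10: √(1) = 1, while x - 9 = 1 — valid.
  x = 9: √(0) = 0, while x - 9 = 0 — valid.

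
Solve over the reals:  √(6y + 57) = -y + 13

Square both sides: 6y + 57 = (-y + 13)².
Expand and rearrange: y² - 32y + 112 = 0.
Solving gives y = 28 or y = 4.
Check each candidate in the original equation:
  y = 28: √(225) = 15, while -y + 13 = -15 — extraneous.
  y = 4: √(81) = 9, while -y + 13 = 9 — valid.

y = 4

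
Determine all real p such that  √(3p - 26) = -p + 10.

p = 9

Square both sides: 3p - 26 = (-p + 10)².
Expand and rearrange: p² - 23p + 126 = 0.
Solving gives p = 14 or p = 9.
Check each candidate in the original equation:
  p = 14: √(16) = 4, while -p + 10 = -4 — extraneous.
  p = 9: √(1) = 1, while -p + 10 = 1 — valid.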